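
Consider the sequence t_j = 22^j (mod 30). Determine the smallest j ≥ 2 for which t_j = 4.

2

Listing terms: t_1 = 22, t_2 = 4, t_3 = 28, t_4 = 16, t_5 = 22.
The sequence repeats with period 4.
The value 4 first appears (with j ≥ 2) at t_2.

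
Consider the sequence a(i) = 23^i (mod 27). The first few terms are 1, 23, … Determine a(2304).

1

a(0) = 1, a(1) = 23, a(2) = 16, a(3) = 17, a(4) = 13, a(5) = 2, a(6) = 19, a(7) = 5, a(8) = 7, a(9) = 26, a(10) = 4, a(11) = 11, a(12) = 10, a(13) = 14, a(14) = 25, a(15) = 8, a(16) = 22, a(17) = 20, a(18) = 1.
Since a(18) = a(0) = 1, the sequence is periodic with period 18.
So a(2304) = a(0 + ((2304-0) mod 18)) = a(0) = 1.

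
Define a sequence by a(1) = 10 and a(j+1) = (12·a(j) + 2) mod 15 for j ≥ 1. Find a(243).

11

Listing terms: a(1) = 10; a(2) = 2; a(3) = 11; a(4) = 14; a(5) = 5; a(6) = 2.
Since a(6) = a(2) = 2, the sequence is eventually periodic: after a pre-period of length 1 it cycles with period 4.
For j ≥ 2, a(j) depends only on (j - 2) mod 4. (243 - 2) mod 4 = 1, so a(243) = a(3) = 11.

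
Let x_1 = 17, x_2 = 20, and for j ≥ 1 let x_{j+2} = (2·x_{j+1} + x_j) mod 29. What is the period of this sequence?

We have x_1 = 17, x_2 = 20, x_3 = 28, x_4 = 18, x_5 = 6, x_6 = 1, x_7 = 8, x_8 = 17, x_9 = 13, x_{10} = 14, x_{11} = 12, x_{12} = 9, x_{13} = 1, x_{14} = 11, x_{15} = 23, x_{16} = 28, x_{17} = 21, x_{18} = 12, x_{19} = 16, x_{20} = 15, x_{21} = 17, x_{22} = 20.
The sequence repeats with period 20.

20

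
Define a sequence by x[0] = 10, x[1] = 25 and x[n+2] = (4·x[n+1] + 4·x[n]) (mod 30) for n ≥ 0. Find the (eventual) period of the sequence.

8

x[0] = 10,  x[1] = 25,  x[2] = 20,  x[3] = 0,  x[4] = 20,  x[5] = 20,  x[6] = 10,  x[7] = 0,  x[8] = 10,  x[9] = 10,  x[10] = 20,  x[11] = 0.
Since (x[10], x[11]) = (x[2], x[3]) = (20, 0) (two consecutive terms determine the rest), the sequence is eventually periodic: after a pre-period of length 2 it cycles with period 8.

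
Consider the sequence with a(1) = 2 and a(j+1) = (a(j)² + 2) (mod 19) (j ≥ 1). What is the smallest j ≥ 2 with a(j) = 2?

4

Computing terms: a(1) = 2, a(2) = 6, a(3) = 0, a(4) = 2.
Since a(4) = a(1) = 2, the sequence is periodic with period 3.
The value 2 next appears (with j ≥ 2) at a(4).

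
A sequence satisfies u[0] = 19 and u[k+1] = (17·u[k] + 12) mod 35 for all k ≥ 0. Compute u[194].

2

Computing terms: u[0] = 19; u[1] = 20; u[2] = 2; u[3] = 11; u[4] = 24; u[5] = 0; u[6] = 12; u[7] = 6; u[8] = 9; u[9] = 25; u[10] = 17; u[11] = 21; u[12] = 19.
The sequence repeats with period 12.
So u[194] = u[0 + ((194-0) mod 12)] = u[2] = 2.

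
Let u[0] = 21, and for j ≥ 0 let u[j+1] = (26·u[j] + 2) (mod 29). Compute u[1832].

24

u[0] = 21; u[1] = 26; u[2] = 11; u[3] = 27; u[4] = 8; u[5] = 7; u[6] = 10; u[7] = 1; u[8] = 28; u[9] = 5; u[10] = 16; u[11] = 12; u[12] = 24; u[13] = 17; u[14] = 9; u[15] = 4; u[16] = 19; u[17] = 3; u[18] = 22; u[19] = 23; u[20] = 20; u[21] = 0; u[22] = 2; u[23] = 25; u[24] = 14; u[25] = 18; u[26] = 6; u[27] = 13; u[28] = 21.
Since u[28] = u[0] = 21, the sequence is periodic with period 28.
(1832 - 0) mod 28 = 12, so u[1832] = u[12] = 24.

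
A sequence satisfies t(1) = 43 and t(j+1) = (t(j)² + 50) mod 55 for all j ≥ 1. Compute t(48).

11

Listing terms: t(1) = 43, t(2) = 29, t(3) = 11, t(4) = 6, t(5) = 31, t(6) = 21, t(7) = 51, t(8) = 11.
Since t(8) = t(3) = 11, the sequence is eventually periodic: after a pre-period of length 2 it cycles with period 5.
For j ≥ 3, t(j) depends only on (j - 3) mod 5. (48 - 3) mod 5 = 0, so t(48) = t(3) = 11.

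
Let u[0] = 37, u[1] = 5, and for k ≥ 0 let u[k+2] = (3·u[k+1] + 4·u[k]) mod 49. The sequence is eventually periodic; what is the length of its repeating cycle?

Computing terms: u[0] = 37,  u[1] = 5,  u[2] = 16,  u[3] = 19,  u[4] = 23,  u[5] = 47,  u[6] = 37,  u[7] = 5.
Since (u[6], u[7]) = (u[0], u[1]) = (37, 5) (two consecutive terms determine the rest), the sequence is periodic with period 6.

6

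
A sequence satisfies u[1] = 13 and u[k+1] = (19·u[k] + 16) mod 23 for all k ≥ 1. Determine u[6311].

We have u[1] = 13; u[2] = 10; u[3] = 22; u[4] = 20; u[5] = 5; u[6] = 19; u[7] = 9; u[8] = 3; u[9] = 4; u[10] = 0; u[11] = 16; u[12] = 21; u[13] = 1; u[14] = 12; u[15] = 14; u[16] = 6; u[17] = 15; u[18] = 2; u[19] = 8; u[20] = 7; u[21] = 11; u[22] = 18; u[23] = 13.
The sequence repeats with period 22.
So u[6311] = u[1 + ((6311-1) mod 22)] = u[19] = 8.

8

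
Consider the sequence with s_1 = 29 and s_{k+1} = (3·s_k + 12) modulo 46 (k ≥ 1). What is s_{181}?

23

We have s_1 = 29, s_2 = 7, s_3 = 33, s_4 = 19, s_5 = 23, s_6 = 35, s_7 = 25, s_8 = 41, s_9 = 43, s_{10} = 3, s_{11} = 21, s_{12} = 29.
The sequence repeats with period 11.
So s_{181} = s_{1 + ((181-1) mod 11)} = s_5 = 23.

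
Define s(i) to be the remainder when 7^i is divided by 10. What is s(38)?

Computing terms: s(0) = 1; s(1) = 7; s(2) = 9; s(3) = 3; s(4) = 1.
Since s(4) = s(0) = 1, the sequence is periodic with period 4.
So s(38) = s(0 + ((38-0) mod 4)) = s(2) = 9.

9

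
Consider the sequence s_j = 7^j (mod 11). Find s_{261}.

We have s_1 = 7,  s_2 = 5,  s_3 = 2,  s_4 = 3,  s_5 = 10,  s_6 = 4,  s_7 = 6,  s_8 = 9,  s_9 = 8,  s_{10} = 1,  s_{11} = 7.
The sequence repeats with period 10.
So s_{261} = s_{1 + ((261-1) mod 10)} = s_1 = 7.

7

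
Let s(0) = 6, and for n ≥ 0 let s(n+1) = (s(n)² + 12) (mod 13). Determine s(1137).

Computing terms: s(0) = 6; s(1) = 9; s(2) = 2; s(3) = 3; s(4) = 8; s(5) = 11; s(6) = 3.
Since s(6) = s(3) = 3, the sequence is eventually periodic: after a pre-period of length 3 it cycles with period 3.
For n ≥ 3, s(n) depends only on (n - 3) mod 3. (1137 - 3) mod 3 = 0, so s(1137) = s(3) = 3.

3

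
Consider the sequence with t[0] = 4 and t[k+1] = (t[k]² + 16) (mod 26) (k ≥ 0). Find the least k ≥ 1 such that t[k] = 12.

4

t[0] = 4,  t[1] = 6,  t[2] = 0,  t[3] = 16,  t[4] = 12,  t[5] = 4.
Since t[5] = t[0] = 4, the sequence is periodic with period 5.
The value 12 first appears (with k ≥ 1) at t[4].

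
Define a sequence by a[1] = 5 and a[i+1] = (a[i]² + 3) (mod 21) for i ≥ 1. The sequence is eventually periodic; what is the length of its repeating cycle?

3

Computing terms: a[1] = 5, a[2] = 7, a[3] = 10, a[4] = 19, a[5] = 7.
Since a[5] = a[2] = 7, the sequence is eventually periodic: after a pre-period of length 1 it cycles with period 3.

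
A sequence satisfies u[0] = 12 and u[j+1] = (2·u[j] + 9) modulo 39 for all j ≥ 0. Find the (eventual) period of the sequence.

12

u[0] = 12,  u[1] = 33,  u[2] = 36,  u[3] = 3,  u[4] = 15,  u[5] = 0,  u[6] = 9,  u[7] = 27,  u[8] = 24,  u[9] = 18,  u[10] = 6,  u[11] = 21,  u[12] = 12.
Since u[12] = u[0] = 12, the sequence is periodic with period 12.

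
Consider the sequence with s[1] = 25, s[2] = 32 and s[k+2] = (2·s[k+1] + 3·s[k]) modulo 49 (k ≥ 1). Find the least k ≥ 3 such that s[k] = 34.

15

We have s[1] = 25,  s[2] = 32,  s[3] = 41,  s[4] = 31,  s[5] = 38,  s[6] = 22,  s[7] = 11,  s[8] = 39,  s[9] = 13,  s[10] = 45,  s[11] = 31,  s[12] = 1,  s[13] = 46,  s[14] = 46,  s[15] = 34,  s[16] = 10,  s[17] = 24,  s[18] = 29,  s[19] = 32,  s[20] = 4,  s[21] = 6,  s[22] = 24,  s[23] = 17,  s[24] = 8,  s[25] = 18,  s[26] = 11,  s[27] = 27,  s[28] = 38,  s[29] = 10,  s[30] = 36,  s[31] = 4,  s[32] = 18,  s[33] = 48,  s[34] = 3,  s[35] = 3,  s[36] = 15,  s[37] = 39,  s[38] = 25,  s[39] = 20,  s[40] = 17,  s[41] = 45,  s[42] = 43,  s[43] = 25,  s[44] = 32.
The sequence repeats with period 42.
The value 34 first appears (with k ≥ 3) at s[15].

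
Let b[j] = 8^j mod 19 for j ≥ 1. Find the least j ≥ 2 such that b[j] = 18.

We have b[1] = 8, b[2] = 7, b[3] = 18, b[4] = 11, b[5] = 12, b[6] = 1, b[7] = 8.
The sequence repeats with period 6.
The value 18 first appears (with j ≥ 2) at b[3].

3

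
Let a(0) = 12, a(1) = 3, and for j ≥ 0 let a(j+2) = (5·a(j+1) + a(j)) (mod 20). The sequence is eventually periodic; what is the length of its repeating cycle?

6

Listing terms: a(0) = 12; a(1) = 3; a(2) = 7; a(3) = 18; a(4) = 17; a(5) = 3; a(6) = 12; a(7) = 3.
The sequence repeats with period 6.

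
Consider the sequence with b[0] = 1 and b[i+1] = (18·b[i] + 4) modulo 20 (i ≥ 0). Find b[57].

Listing terms: b[0] = 1,  b[1] = 2,  b[2] = 0,  b[3] = 4,  b[4] = 16,  b[5] = 12,  b[6] = 0.
Since b[6] = b[2] = 0, the sequence is eventually periodic: after a pre-period of length 2 it cycles with period 4.
For i ≥ 2, b[i] depends only on (i - 2) mod 4. (57 - 2) mod 4 = 3, so b[57] = b[5] = 12.

12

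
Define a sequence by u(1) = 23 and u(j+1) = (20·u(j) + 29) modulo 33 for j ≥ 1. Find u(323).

Listing terms: u(1) = 23,  u(2) = 27,  u(3) = 8,  u(4) = 24,  u(5) = 14,  u(6) = 12,  u(7) = 5,  u(8) = 30,  u(9) = 2,  u(10) = 3,  u(11) = 23.
The sequence repeats with period 10.
So u(323) = u(1 + ((323-1) mod 10)) = u(3) = 8.

8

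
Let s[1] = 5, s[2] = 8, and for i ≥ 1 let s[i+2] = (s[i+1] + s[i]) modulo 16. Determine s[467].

Computing terms: s[1] = 5; s[2] = 8; s[3] = 13; s[4] = 5; s[5] = 2; s[6] = 7; s[7] = 9; s[8] = 0; s[9] = 9; s[10] = 9; s[11] = 2; s[12] = 11; s[13] = 13; s[14] = 8; s[15] = 5; s[16] = 13; s[17] = 2; s[18] = 15; s[19] = 1; s[20] = 0; s[21] = 1; s[22] = 1; s[23] = 2; s[24] = 3; s[25] = 5; s[26] = 8.
The sequence repeats with period 24.
So s[467] = s[1 + ((467-1) mod 24)] = s[11] = 2.

2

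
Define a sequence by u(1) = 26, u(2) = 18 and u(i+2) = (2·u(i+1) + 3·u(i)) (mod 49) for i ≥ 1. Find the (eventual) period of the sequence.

42

We have u(1) = 26, u(2) = 18, u(3) = 16, u(4) = 37, u(5) = 24, u(6) = 12, u(7) = 47, u(8) = 32, u(9) = 9, u(10) = 16, u(11) = 10, u(12) = 19, u(13) = 19, u(14) = 46, u(15) = 2, u(16) = 44, u(17) = 45, u(18) = 26, u(19) = 40, u(20) = 11, u(21) = 44, u(22) = 23, u(23) = 31, u(24) = 33, u(25) = 12, u(26) = 25, u(27) = 37, u(28) = 2, u(29) = 17, u(30) = 40, u(31) = 33, u(32) = 39, u(33) = 30, u(34) = 30, u(35) = 3, u(36) = 47, u(37) = 5, u(38) = 4, u(39) = 23, u(40) = 9, u(41) = 38, u(42) = 5, u(43) = 26, u(44) = 18.
The sequence repeats with period 42.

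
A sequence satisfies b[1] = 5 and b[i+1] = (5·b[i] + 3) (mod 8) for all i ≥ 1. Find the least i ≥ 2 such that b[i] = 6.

4

Computing terms: b[1] = 5, b[2] = 4, b[3] = 7, b[4] = 6, b[5] = 1, b[6] = 0, b[7] = 3, b[8] = 2, b[9] = 5.
Since b[9] = b[1] = 5, the sequence is periodic with period 8.
The value 6 first appears (with i ≥ 2) at b[4].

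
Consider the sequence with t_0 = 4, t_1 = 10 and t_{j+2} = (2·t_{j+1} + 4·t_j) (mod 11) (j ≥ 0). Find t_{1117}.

Computing terms: t_0 = 4, t_1 = 10, t_2 = 3, t_3 = 2, t_4 = 5, t_5 = 7, t_6 = 1, t_7 = 8, t_8 = 9, t_9 = 6, t_{10} = 4, t_{11} = 10.
Since (t_{10}, t_{11}) = (t_0, t_1) = (4, 10) (two consecutive terms determine the rest), the sequence is periodic with period 10.
So t_{1117} = t_{0 + ((1117-0) mod 10)} = t_7 = 8.

8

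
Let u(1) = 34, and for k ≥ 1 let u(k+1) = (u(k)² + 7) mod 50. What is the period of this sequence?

We have u(1) = 34; u(2) = 13; u(3) = 26; u(4) = 33; u(5) = 46; u(6) = 23; u(7) = 36; u(8) = 3; u(9) = 16; u(10) = 13.
Since u(10) = u(2) = 13, the sequence is eventually periodic: after a pre-period of length 1 it cycles with period 8.

8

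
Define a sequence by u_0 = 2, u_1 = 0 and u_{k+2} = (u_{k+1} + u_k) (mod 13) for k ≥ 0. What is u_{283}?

Computing terms: u_0 = 2, u_1 = 0, u_2 = 2, u_3 = 2, u_4 = 4, u_5 = 6, u_6 = 10, u_7 = 3, u_8 = 0, u_9 = 3, u_{10} = 3, u_{11} = 6, u_{12} = 9, u_{13} = 2, u_{14} = 11, u_{15} = 0, u_{16} = 11, u_{17} = 11, u_{18} = 9, u_{19} = 7, u_{20} = 3, u_{21} = 10, u_{22} = 0, u_{23} = 10, u_{24} = 10, u_{25} = 7, u_{26} = 4, u_{27} = 11, u_{28} = 2, u_{29} = 0.
Since (u_{28}, u_{29}) = (u_0, u_1) = (2, 0) (two consecutive terms determine the rest), the sequence is periodic with period 28.
So u_{283} = u_{0 + ((283-0) mod 28)} = u_3 = 2.

2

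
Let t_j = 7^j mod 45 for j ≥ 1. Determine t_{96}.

We have t_1 = 7, t_2 = 4, t_3 = 28, t_4 = 16, t_5 = 22, t_6 = 19, t_7 = 43, t_8 = 31, t_9 = 37, t_{10} = 34, t_{11} = 13, t_{12} = 1, t_{13} = 7.
Since t_{13} = t_1 = 7, the sequence is periodic with period 12.
(96 - 1) mod 12 = 11, so t_{96} = t_{12} = 1.

1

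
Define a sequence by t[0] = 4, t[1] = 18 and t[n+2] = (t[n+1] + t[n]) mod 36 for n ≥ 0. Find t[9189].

24

Computing terms: t[0] = 4,  t[1] = 18,  t[2] = 22,  t[3] = 4,  t[4] = 26,  t[5] = 30,  t[6] = 20,  t[7] = 14,  t[8] = 34,  t[9] = 12,  t[10] = 10,  t[11] = 22,  t[12] = 32,  t[13] = 18,  t[14] = 14,  t[15] = 32,  t[16] = 10,  t[17] = 6,  t[18] = 16,  t[19] = 22,  t[20] = 2,  t[21] = 24,  t[22] = 26,  t[23] = 14,  t[24] = 4,  t[25] = 18.
The sequence repeats with period 24.
(9189 - 0) mod 24 = 21, so t[9189] = t[21] = 24.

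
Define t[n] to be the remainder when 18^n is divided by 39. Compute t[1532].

We have t[0] = 1, t[1] = 18, t[2] = 12, t[3] = 21, t[4] = 27, t[5] = 18.
Since t[5] = t[1] = 18, the sequence is eventually periodic: after a pre-period of length 1 it cycles with period 4.
For n ≥ 1, t[n] depends only on (n - 1) mod 4. (1532 - 1) mod 4 = 3, so t[1532] = t[4] = 27.

27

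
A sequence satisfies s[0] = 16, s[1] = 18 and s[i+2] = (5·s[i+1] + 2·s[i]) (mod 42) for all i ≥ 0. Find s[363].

We have s[0] = 16,  s[1] = 18,  s[2] = 38,  s[3] = 16,  s[4] = 30,  s[5] = 14,  s[6] = 4,  s[7] = 6,  s[8] = 38,  s[9] = 34,  s[10] = 36,  s[11] = 38,  s[12] = 10,  s[13] = 0,  s[14] = 20,  s[15] = 16,  s[16] = 36,  s[17] = 2,  s[18] = 40,  s[19] = 36,  s[20] = 8,  s[21] = 28,  s[22] = 30,  s[23] = 38,  s[24] = 40,  s[25] = 24,  s[26] = 32,  s[27] = 40,  s[28] = 12,  s[29] = 14,  s[30] = 10,  s[31] = 36,  s[32] = 32,  s[33] = 22,  s[34] = 6,  s[35] = 32,  s[36] = 4,  s[37] = 0,  s[38] = 8,  s[39] = 40,  s[40] = 6,  s[41] = 26,  s[42] = 16,  s[43] = 6,  s[44] = 20,  s[45] = 28,  s[46] = 12,  s[47] = 32,  s[48] = 16,  s[49] = 18.
The sequence repeats with period 48.
(363 - 0) mod 48 = 27, so s[363] = s[27] = 40.

40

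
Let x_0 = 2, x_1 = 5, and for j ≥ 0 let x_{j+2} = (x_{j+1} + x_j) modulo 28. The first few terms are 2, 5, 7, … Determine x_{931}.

5

x_0 = 2; x_1 = 5; x_2 = 7; x_3 = 12; x_4 = 19; x_5 = 3; x_6 = 22; x_7 = 25; x_8 = 19; x_9 = 16; x_{10} = 7; x_{11} = 23; x_{12} = 2; x_{13} = 25; x_{14} = 27; x_{15} = 24; x_{16} = 23; x_{17} = 19; x_{18} = 14; x_{19} = 5; x_{20} = 19; x_{21} = 24; x_{22} = 15; x_{23} = 11; x_{24} = 26; x_{25} = 9; x_{26} = 7; x_{27} = 16; x_{28} = 23; x_{29} = 11; x_{30} = 6; x_{31} = 17; x_{32} = 23; x_{33} = 12; x_{34} = 7; x_{35} = 19; x_{36} = 26; x_{37} = 17; x_{38} = 15; x_{39} = 4; x_{40} = 19; x_{41} = 23; x_{42} = 14; x_{43} = 9; x_{44} = 23; x_{45} = 4; x_{46} = 27; x_{47} = 3; x_{48} = 2; x_{49} = 5.
Since (x_{48}, x_{49}) = (x_0, x_1) = (2, 5) (two consecutive terms determine the rest), the sequence is periodic with period 48.
(931 - 0) mod 48 = 19, so x_{931} = x_{19} = 5.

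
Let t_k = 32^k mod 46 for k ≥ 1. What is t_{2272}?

We have t_1 = 32, t_2 = 12, t_3 = 16, t_4 = 6, t_5 = 8, t_6 = 26, t_7 = 4, t_8 = 36, t_9 = 2, t_{10} = 18, t_{11} = 24, t_{12} = 32.
Since t_{12} = t_1 = 32, the sequence is periodic with period 11.
So t_{2272} = t_{1 + ((2272-1) mod 11)} = t_6 = 26.

26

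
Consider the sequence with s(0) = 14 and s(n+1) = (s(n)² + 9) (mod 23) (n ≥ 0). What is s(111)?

Computing terms: s(0) = 14; s(1) = 21; s(2) = 13; s(3) = 17; s(4) = 22; s(5) = 10; s(6) = 17.
Since s(6) = s(3) = 17, the sequence is eventually periodic: after a pre-period of length 3 it cycles with period 3.
For n ≥ 3, s(n) depends only on (n - 3) mod 3. (111 - 3) mod 3 = 0, so s(111) = s(3) = 17.

17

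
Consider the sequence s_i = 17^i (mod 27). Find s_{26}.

Computing terms: s_0 = 1,  s_1 = 17,  s_2 = 19,  s_3 = 26,  s_4 = 10,  s_5 = 8,  s_6 = 1.
The sequence repeats with period 6.
(26 - 0) mod 6 = 2, so s_{26} = s_2 = 19.

19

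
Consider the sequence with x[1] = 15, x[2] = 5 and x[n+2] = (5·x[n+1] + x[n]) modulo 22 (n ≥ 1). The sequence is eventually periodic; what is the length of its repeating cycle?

24

We have x[1] = 15; x[2] = 5; x[3] = 18; x[4] = 7; x[5] = 9; x[6] = 8; x[7] = 5; x[8] = 11; x[9] = 16; x[10] = 3; x[11] = 9; x[12] = 4; x[13] = 7; x[14] = 17; x[15] = 4; x[16] = 15; x[17] = 13; x[18] = 14; x[19] = 17; x[20] = 11; x[21] = 6; x[22] = 19; x[23] = 13; x[24] = 18; x[25] = 15; x[26] = 5.
Since (x[25], x[26]) = (x[1], x[2]) = (15, 5) (two consecutive terms determine the rest), the sequence is periodic with period 24.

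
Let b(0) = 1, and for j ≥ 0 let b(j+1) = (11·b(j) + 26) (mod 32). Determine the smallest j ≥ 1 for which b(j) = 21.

3

Computing terms: b(0) = 1,  b(1) = 5,  b(2) = 17,  b(3) = 21,  b(4) = 1.
The sequence repeats with period 4.
The value 21 first appears (with j ≥ 1) at b(3).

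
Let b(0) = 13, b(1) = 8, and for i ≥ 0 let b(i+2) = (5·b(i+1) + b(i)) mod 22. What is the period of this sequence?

Computing terms: b(0) = 13; b(1) = 8; b(2) = 9; b(3) = 9; b(4) = 10; b(5) = 15; b(6) = 19; b(7) = 0; b(8) = 19; b(9) = 7; b(10) = 10; b(11) = 13; b(12) = 9; b(13) = 14; b(14) = 13; b(15) = 13; b(16) = 12; b(17) = 7; b(18) = 3; b(19) = 0; b(20) = 3; b(21) = 15; b(22) = 12; b(23) = 9; b(24) = 13; b(25) = 8.
Since (b(24), b(25)) = (b(0), b(1)) = (13, 8) (two consecutive terms determine the rest), the sequence is periodic with period 24.

24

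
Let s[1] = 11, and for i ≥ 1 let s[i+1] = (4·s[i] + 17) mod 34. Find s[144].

s[1] = 11; s[2] = 27; s[3] = 23; s[4] = 7; s[5] = 11.
The sequence repeats with period 4.
(144 - 1) mod 4 = 3, so s[144] = s[4] = 7.

7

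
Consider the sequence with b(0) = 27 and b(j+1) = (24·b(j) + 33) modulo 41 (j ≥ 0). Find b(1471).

19

Listing terms: b(0) = 27; b(1) = 25; b(2) = 18; b(3) = 14; b(4) = 0; b(5) = 33; b(6) = 5; b(7) = 30; b(8) = 15; b(9) = 24; b(10) = 35; b(11) = 12; b(12) = 34; b(13) = 29; b(14) = 32; b(15) = 22; b(16) = 28; b(17) = 8; b(18) = 20; b(19) = 21; b(20) = 4; b(21) = 6; b(22) = 13; b(23) = 17; b(24) = 31; b(25) = 39; b(26) = 26; b(27) = 1; b(28) = 16; b(29) = 7; b(30) = 37; b(31) = 19; b(32) = 38; b(33) = 2; b(34) = 40; b(35) = 9; b(36) = 3; b(37) = 23; b(38) = 11; b(39) = 10; b(40) = 27.
The sequence repeats with period 40.
(1471 - 0) mod 40 = 31, so b(1471) = b(31) = 19.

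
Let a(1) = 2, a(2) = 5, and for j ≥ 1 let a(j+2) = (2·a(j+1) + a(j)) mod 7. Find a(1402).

Computing terms: a(1) = 2; a(2) = 5; a(3) = 5; a(4) = 1; a(5) = 0; a(6) = 1; a(7) = 2; a(8) = 5.
Since (a(7), a(8)) = (a(1), a(2)) = (2, 5) (two consecutive terms determine the rest), the sequence is periodic with period 6.
(1402 - 1) mod 6 = 3, so a(1402) = a(4) = 1.

1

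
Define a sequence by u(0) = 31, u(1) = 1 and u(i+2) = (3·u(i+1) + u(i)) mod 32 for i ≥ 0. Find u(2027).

20

u(0) = 31; u(1) = 1; u(2) = 2; u(3) = 7; u(4) = 23; u(5) = 12; u(6) = 27; u(7) = 29; u(8) = 18; u(9) = 19; u(10) = 11; u(11) = 20; u(12) = 7; u(13) = 9; u(14) = 2; u(15) = 15; u(16) = 15; u(17) = 28; u(18) = 3; u(19) = 5; u(20) = 18; u(21) = 27; u(22) = 3; u(23) = 4; u(24) = 15; u(25) = 17; u(26) = 2; u(27) = 23; u(28) = 7; u(29) = 12; u(30) = 11; u(31) = 13; u(32) = 18; u(33) = 3; u(34) = 27; u(35) = 20; u(36) = 23; u(37) = 25; u(38) = 2; u(39) = 31; u(40) = 31; u(41) = 28; u(42) = 19; u(43) = 21; u(44) = 18; u(45) = 11; u(46) = 19; u(47) = 4; u(48) = 31; u(49) = 1.
The sequence repeats with period 48.
So u(2027) = u(0 + ((2027-0) mod 48)) = u(11) = 20.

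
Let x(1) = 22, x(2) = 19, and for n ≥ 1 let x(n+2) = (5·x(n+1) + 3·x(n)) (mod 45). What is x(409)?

2

Computing terms: x(1) = 22, x(2) = 19, x(3) = 26, x(4) = 7, x(5) = 23, x(6) = 1, x(7) = 29, x(8) = 13, x(9) = 17, x(10) = 34, x(11) = 41, x(12) = 37, x(13) = 38, x(14) = 31, x(15) = 44, x(16) = 43, x(17) = 32, x(18) = 19, x(19) = 11, x(20) = 22, x(21) = 8, x(22) = 16, x(23) = 14, x(24) = 28, x(25) = 2, x(26) = 4, x(27) = 26, x(28) = 7.
Since (x(27), x(28)) = (x(3), x(4)) = (26, 7) (two consecutive terms determine the rest), the sequence is eventually periodic: after a pre-period of length 2 it cycles with period 24.
For n ≥ 3, x(n) depends only on (n - 3) mod 24. (409 - 3) mod 24 = 22, so x(409) = x(25) = 2.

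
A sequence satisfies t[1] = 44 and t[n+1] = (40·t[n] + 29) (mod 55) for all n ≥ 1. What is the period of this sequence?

10

We have t[1] = 44; t[2] = 29; t[3] = 34; t[4] = 14; t[5] = 39; t[6] = 49; t[7] = 9; t[8] = 4; t[9] = 24; t[10] = 54; t[11] = 44.
Since t[11] = t[1] = 44, the sequence is periodic with period 10.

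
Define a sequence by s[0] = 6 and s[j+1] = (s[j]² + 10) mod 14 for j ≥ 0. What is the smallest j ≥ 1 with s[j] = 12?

2

Listing terms: s[0] = 6; s[1] = 4; s[2] = 12; s[3] = 0; s[4] = 10; s[5] = 12.
Since s[5] = s[2] = 12, the sequence is eventually periodic: after a pre-period of length 2 it cycles with period 3.
The value 12 first appears (with j ≥ 1) at s[2].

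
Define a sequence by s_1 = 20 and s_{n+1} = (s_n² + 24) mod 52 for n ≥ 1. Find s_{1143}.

36

We have s_1 = 20,  s_2 = 8,  s_3 = 36,  s_4 = 20.
Since s_4 = s_1 = 20, the sequence is periodic with period 3.
(1143 - 1) mod 3 = 2, so s_{1143} = s_3 = 36.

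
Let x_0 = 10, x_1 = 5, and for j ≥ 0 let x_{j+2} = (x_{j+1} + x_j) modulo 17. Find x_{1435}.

Listing terms: x_0 = 10; x_1 = 5; x_2 = 15; x_3 = 3; x_4 = 1; x_5 = 4; x_6 = 5; x_7 = 9; x_8 = 14; x_9 = 6; x_{10} = 3; x_{11} = 9; x_{12} = 12; x_{13} = 4; x_{14} = 16; x_{15} = 3; x_{16} = 2; x_{17} = 5; x_{18} = 7; x_{19} = 12; x_{20} = 2; x_{21} = 14; x_{22} = 16; x_{23} = 13; x_{24} = 12; x_{25} = 8; x_{26} = 3; x_{27} = 11; x_{28} = 14; x_{29} = 8; x_{30} = 5; x_{31} = 13; x_{32} = 1; x_{33} = 14; x_{34} = 15; x_{35} = 12; x_{36} = 10; x_{37} = 5.
The sequence repeats with period 36.
So x_{1435} = x_{0 + ((1435-0) mod 36)} = x_{31} = 13.

13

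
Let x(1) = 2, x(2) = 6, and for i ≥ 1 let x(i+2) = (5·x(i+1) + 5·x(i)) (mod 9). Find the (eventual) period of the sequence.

Listing terms: x(1) = 2,  x(2) = 6,  x(3) = 4,  x(4) = 5,  x(5) = 0,  x(6) = 7,  x(7) = 8,  x(8) = 3,  x(9) = 1,  x(10) = 2,  x(11) = 6.
The sequence repeats with period 9.

9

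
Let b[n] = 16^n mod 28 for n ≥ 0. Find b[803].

4

b[0] = 1; b[1] = 16; b[2] = 4; b[3] = 8; b[4] = 16.
Since b[4] = b[1] = 16, the sequence is eventually periodic: after a pre-period of length 1 it cycles with period 3.
For n ≥ 1, b[n] depends only on (n - 1) mod 3. (803 - 1) mod 3 = 1, so b[803] = b[2] = 4.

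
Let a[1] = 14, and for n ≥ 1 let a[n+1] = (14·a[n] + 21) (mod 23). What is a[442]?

a[1] = 14, a[2] = 10, a[3] = 0, a[4] = 21, a[5] = 16, a[6] = 15, a[7] = 1, a[8] = 12, a[9] = 5, a[10] = 22, a[11] = 7, a[12] = 4, a[13] = 8, a[14] = 18, a[15] = 20, a[16] = 2, a[17] = 3, a[18] = 17, a[19] = 6, a[20] = 13, a[21] = 19, a[22] = 11, a[23] = 14.
Since a[23] = a[1] = 14, the sequence is periodic with period 22.
So a[442] = a[1 + ((442-1) mod 22)] = a[2] = 10.

10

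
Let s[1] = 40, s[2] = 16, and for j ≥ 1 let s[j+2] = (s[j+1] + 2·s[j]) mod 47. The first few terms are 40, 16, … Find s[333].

s[1] = 40,  s[2] = 16,  s[3] = 2,  s[4] = 34,  s[5] = 38,  s[6] = 12,  s[7] = 41,  s[8] = 18,  s[9] = 6,  s[10] = 42,  s[11] = 7,  s[12] = 44,  s[13] = 11,  s[14] = 5,  s[15] = 27,  s[16] = 37,  s[17] = 44,  s[18] = 24,  s[19] = 18,  s[20] = 19,  s[21] = 8,  s[22] = 46,  s[23] = 15,  s[24] = 13,  s[25] = 43,  s[26] = 22,  s[27] = 14,  s[28] = 11,  s[29] = 39,  s[30] = 14,  s[31] = 45,  s[32] = 26,  s[33] = 22,  s[34] = 27,  s[35] = 24,  s[36] = 31,  s[37] = 32,  s[38] = 0,  s[39] = 17,  s[40] = 17,  s[41] = 4,  s[42] = 38,  s[43] = 46,  s[44] = 28,  s[45] = 26,  s[46] = 35,  s[47] = 40,  s[48] = 16.
Since (s[47], s[48]) = (s[1], s[2]) = (40, 16) (two consecutive terms determine the rest), the sequence is periodic with period 46.
So s[333] = s[1 + ((333-1) mod 46)] = s[11] = 7.

7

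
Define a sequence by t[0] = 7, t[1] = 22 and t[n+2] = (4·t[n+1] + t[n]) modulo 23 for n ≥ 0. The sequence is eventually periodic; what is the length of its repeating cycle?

16

Computing terms: t[0] = 7,  t[1] = 22,  t[2] = 3,  t[3] = 11,  t[4] = 1,  t[5] = 15,  t[6] = 15,  t[7] = 6,  t[8] = 16,  t[9] = 1,  t[10] = 20,  t[11] = 12,  t[12] = 22,  t[13] = 8,  t[14] = 8,  t[15] = 17,  t[16] = 7,  t[17] = 22.
The sequence repeats with period 16.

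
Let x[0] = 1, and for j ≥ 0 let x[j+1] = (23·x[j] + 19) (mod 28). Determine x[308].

5

Computing terms: x[0] = 1, x[1] = 14, x[2] = 5, x[3] = 22, x[4] = 21, x[5] = 26, x[6] = 1.
The sequence repeats with period 6.
(308 - 0) mod 6 = 2, so x[308] = x[2] = 5.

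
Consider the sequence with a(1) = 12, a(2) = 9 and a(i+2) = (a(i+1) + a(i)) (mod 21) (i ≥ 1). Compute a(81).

12

We have a(1) = 12; a(2) = 9; a(3) = 0; a(4) = 9; a(5) = 9; a(6) = 18; a(7) = 6; a(8) = 3; a(9) = 9; a(10) = 12; a(11) = 0; a(12) = 12; a(13) = 12; a(14) = 3; a(15) = 15; a(16) = 18; a(17) = 12; a(18) = 9.
The sequence repeats with period 16.
(81 - 1) mod 16 = 0, so a(81) = a(1) = 12.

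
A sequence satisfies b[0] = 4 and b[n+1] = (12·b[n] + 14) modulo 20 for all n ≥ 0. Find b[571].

10

Listing terms: b[0] = 4; b[1] = 2; b[2] = 18; b[3] = 10; b[4] = 14; b[5] = 2.
Since b[5] = b[1] = 2, the sequence is eventually periodic: after a pre-period of length 1 it cycles with period 4.
For n ≥ 1, b[n] depends only on (n - 1) mod 4. (571 - 1) mod 4 = 2, so b[571] = b[3] = 10.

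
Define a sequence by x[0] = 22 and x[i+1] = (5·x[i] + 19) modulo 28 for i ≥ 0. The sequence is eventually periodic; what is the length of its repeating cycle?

Computing terms: x[0] = 22,  x[1] = 17,  x[2] = 20,  x[3] = 7,  x[4] = 26,  x[5] = 9,  x[6] = 8,  x[7] = 3,  x[8] = 6,  x[9] = 21,  x[10] = 12,  x[11] = 23,  x[12] = 22.
Since x[12] = x[0] = 22, the sequence is periodic with period 12.

12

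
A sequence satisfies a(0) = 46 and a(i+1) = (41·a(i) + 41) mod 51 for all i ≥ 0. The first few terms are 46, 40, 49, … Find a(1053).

We have a(0) = 46; a(1) = 40; a(2) = 49; a(3) = 10; a(4) = 43; a(5) = 19; a(6) = 4; a(7) = 1; a(8) = 31; a(9) = 37; a(10) = 28; a(11) = 16; a(12) = 34; a(13) = 7; a(14) = 22; a(15) = 25; a(16) = 46.
Since a(16) = a(0) = 46, the sequence is periodic with period 16.
(1053 - 0) mod 16 = 13, so a(1053) = a(13) = 7.

7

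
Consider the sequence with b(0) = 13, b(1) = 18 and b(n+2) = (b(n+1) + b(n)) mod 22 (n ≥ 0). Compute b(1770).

13

b(0) = 13,  b(1) = 18,  b(2) = 9,  b(3) = 5,  b(4) = 14,  b(5) = 19,  b(6) = 11,  b(7) = 8,  b(8) = 19,  b(9) = 5,  b(10) = 2,  b(11) = 7,  b(12) = 9,  b(13) = 16,  b(14) = 3,  b(15) = 19,  b(16) = 0,  b(17) = 19,  b(18) = 19,  b(19) = 16,  b(20) = 13,  b(21) = 7,  b(22) = 20,  b(23) = 5,  b(24) = 3,  b(25) = 8,  b(26) = 11,  b(27) = 19,  b(28) = 8,  b(29) = 5,  b(30) = 13,  b(31) = 18.
Since (b(30), b(31)) = (b(0), b(1)) = (13, 18) (two consecutive terms determine the rest), the sequence is periodic with period 30.
(1770 - 0) mod 30 = 0, so b(1770) = b(0) = 13.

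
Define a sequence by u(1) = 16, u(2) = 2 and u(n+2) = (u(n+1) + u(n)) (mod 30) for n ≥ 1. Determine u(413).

Listing terms: u(1) = 16,  u(2) = 2,  u(3) = 18,  u(4) = 20,  u(5) = 8,  u(6) = 28,  u(7) = 6,  u(8) = 4,  u(9) = 10,  u(10) = 14,  u(11) = 24,  u(12) = 8,  u(13) = 2,  u(14) = 10,  u(15) = 12,  u(16) = 22,  u(17) = 4,  u(18) = 26,  u(19) = 0,  u(20) = 26,  u(21) = 26,  u(22) = 22,  u(23) = 18,  u(24) = 10,  u(25) = 28,  u(26) = 8,  u(27) = 6,  u(28) = 14,  u(29) = 20,  u(30) = 4,  u(31) = 24,  u(32) = 28,  u(33) = 22,  u(34) = 20,  u(35) = 12,  u(36) = 2,  u(37) = 14,  u(38) = 16,  u(39) = 0,  u(40) = 16,  u(41) = 16,  u(42) = 2.
Since (u(41), u(42)) = (u(1), u(2)) = (16, 2) (two consecutive terms determine the rest), the sequence is periodic with period 40.
So u(413) = u(1 + ((413-1) mod 40)) = u(13) = 2.

2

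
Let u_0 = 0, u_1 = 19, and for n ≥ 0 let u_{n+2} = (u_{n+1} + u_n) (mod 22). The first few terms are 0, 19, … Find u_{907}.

Listing terms: u_0 = 0, u_1 = 19, u_2 = 19, u_3 = 16, u_4 = 13, u_5 = 7, u_6 = 20, u_7 = 5, u_8 = 3, u_9 = 8, u_{10} = 11, u_{11} = 19, u_{12} = 8, u_{13} = 5, u_{14} = 13, u_{15} = 18, u_{16} = 9, u_{17} = 5, u_{18} = 14, u_{19} = 19, u_{20} = 11, u_{21} = 8, u_{22} = 19, u_{23} = 5, u_{24} = 2, u_{25} = 7, u_{26} = 9, u_{27} = 16, u_{28} = 3, u_{29} = 19, u_{30} = 0, u_{31} = 19.
The sequence repeats with period 30.
So u_{907} = u_{0 + ((907-0) mod 30)} = u_7 = 5.

5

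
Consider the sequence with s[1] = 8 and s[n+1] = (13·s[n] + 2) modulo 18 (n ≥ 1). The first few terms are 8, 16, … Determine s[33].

Computing terms: s[1] = 8,  s[2] = 16,  s[3] = 12,  s[4] = 14,  s[5] = 4,  s[6] = 0,  s[7] = 2,  s[8] = 10,  s[9] = 6,  s[10] = 8.
The sequence repeats with period 9.
(33 - 1) mod 9 = 5, so s[33] = s[6] = 0.

0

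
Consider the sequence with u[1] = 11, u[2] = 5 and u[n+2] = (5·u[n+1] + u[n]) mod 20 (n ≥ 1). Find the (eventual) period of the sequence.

6

u[1] = 11,  u[2] = 5,  u[3] = 16,  u[4] = 5,  u[5] = 1,  u[6] = 10,  u[7] = 11,  u[8] = 5.
Since (u[7], u[8]) = (u[1], u[2]) = (11, 5) (two consecutive terms determine the rest), the sequence is periodic with period 6.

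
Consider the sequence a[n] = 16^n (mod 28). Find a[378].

8

We have a[0] = 1,  a[1] = 16,  a[2] = 4,  a[3] = 8,  a[4] = 16.
Since a[4] = a[1] = 16, the sequence is eventually periodic: after a pre-period of length 1 it cycles with period 3.
For n ≥ 1, a[n] depends only on (n - 1) mod 3. (378 - 1) mod 3 = 2, so a[378] = a[3] = 8.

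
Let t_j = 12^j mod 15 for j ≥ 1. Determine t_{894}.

t_1 = 12; t_2 = 9; t_3 = 3; t_4 = 6; t_5 = 12.
Since t_5 = t_1 = 12, the sequence is periodic with period 4.
(894 - 1) mod 4 = 1, so t_{894} = t_2 = 9.

9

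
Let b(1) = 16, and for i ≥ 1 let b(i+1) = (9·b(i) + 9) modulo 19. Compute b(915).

14

b(1) = 16, b(2) = 1, b(3) = 18, b(4) = 0, b(5) = 9, b(6) = 14, b(7) = 2, b(8) = 8, b(9) = 5, b(10) = 16.
The sequence repeats with period 9.
So b(915) = b(1 + ((915-1) mod 9)) = b(6) = 14.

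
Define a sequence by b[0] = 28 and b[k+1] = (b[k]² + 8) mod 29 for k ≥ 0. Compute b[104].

7

Listing terms: b[0] = 28; b[1] = 9; b[2] = 2; b[3] = 12; b[4] = 7; b[5] = 28.
Since b[5] = b[0] = 28, the sequence is periodic with period 5.
(104 - 0) mod 5 = 4, so b[104] = b[4] = 7.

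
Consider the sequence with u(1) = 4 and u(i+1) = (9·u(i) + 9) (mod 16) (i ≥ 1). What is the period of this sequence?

16

Computing terms: u(1) = 4,  u(2) = 13,  u(3) = 14,  u(4) = 7,  u(5) = 8,  u(6) = 1,  u(7) = 2,  u(8) = 11,  u(9) = 12,  u(10) = 5,  u(11) = 6,  u(12) = 15,  u(13) = 0,  u(14) = 9,  u(15) = 10,  u(16) = 3,  u(17) = 4.
Since u(17) = u(1) = 4, the sequence is periodic with period 16.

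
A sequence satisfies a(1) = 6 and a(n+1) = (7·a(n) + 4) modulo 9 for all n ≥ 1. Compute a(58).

We have a(1) = 6, a(2) = 1, a(3) = 2, a(4) = 0, a(5) = 4, a(6) = 5, a(7) = 3, a(8) = 7, a(9) = 8, a(10) = 6.
The sequence repeats with period 9.
(58 - 1) mod 9 = 3, so a(58) = a(4) = 0.

0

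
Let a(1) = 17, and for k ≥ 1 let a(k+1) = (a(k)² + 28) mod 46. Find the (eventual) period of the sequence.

4

Listing terms: a(1) = 17; a(2) = 41; a(3) = 7; a(4) = 31; a(5) = 23; a(6) = 5; a(7) = 7.
Since a(7) = a(3) = 7, the sequence is eventually periodic: after a pre-period of length 2 it cycles with period 4.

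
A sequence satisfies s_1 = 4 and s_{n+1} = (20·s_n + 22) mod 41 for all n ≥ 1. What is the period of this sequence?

Listing terms: s_1 = 4,  s_2 = 20,  s_3 = 12,  s_4 = 16,  s_5 = 14,  s_6 = 15,  s_7 = 35,  s_8 = 25,  s_9 = 30,  s_{10} = 7,  s_{11} = 39,  s_{12} = 23,  s_{13} = 31,  s_{14} = 27,  s_{15} = 29,  s_{16} = 28,  s_{17} = 8,  s_{18} = 18,  s_{19} = 13,  s_{20} = 36,  s_{21} = 4.
The sequence repeats with period 20.

20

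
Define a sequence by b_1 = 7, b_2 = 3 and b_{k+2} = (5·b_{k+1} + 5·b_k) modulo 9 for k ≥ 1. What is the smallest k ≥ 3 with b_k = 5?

We have b_1 = 7; b_2 = 3; b_3 = 5; b_4 = 4; b_5 = 0; b_6 = 2; b_7 = 1; b_8 = 6; b_9 = 8; b_{10} = 7; b_{11} = 3.
Since (b_{10}, b_{11}) = (b_1, b_2) = (7, 3) (two consecutive terms determine the rest), the sequence is periodic with period 9.
The value 5 first appears (with k ≥ 3) at b_3.

3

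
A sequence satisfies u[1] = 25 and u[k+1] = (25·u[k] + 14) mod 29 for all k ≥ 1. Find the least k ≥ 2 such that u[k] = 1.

u[1] = 25, u[2] = 1, u[3] = 10, u[4] = 3, u[5] = 2, u[6] = 6, u[7] = 19, u[8] = 25.
The sequence repeats with period 7.
The value 1 first appears (with k ≥ 2) at u[2].

2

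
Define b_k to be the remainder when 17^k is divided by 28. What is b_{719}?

5

We have b_1 = 17, b_2 = 9, b_3 = 13, b_4 = 25, b_5 = 5, b_6 = 1, b_7 = 17.
Since b_7 = b_1 = 17, the sequence is periodic with period 6.
So b_{719} = b_{1 + ((719-1) mod 6)} = b_5 = 5.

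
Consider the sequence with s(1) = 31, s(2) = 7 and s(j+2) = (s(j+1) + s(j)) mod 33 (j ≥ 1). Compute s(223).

16

s(1) = 31; s(2) = 7; s(3) = 5; s(4) = 12; s(5) = 17; s(6) = 29; s(7) = 13; s(8) = 9; s(9) = 22; s(10) = 31; s(11) = 20; s(12) = 18; s(13) = 5; s(14) = 23; s(15) = 28; s(16) = 18; s(17) = 13; s(18) = 31; s(19) = 11; s(20) = 9; s(21) = 20; s(22) = 29; s(23) = 16; s(24) = 12; s(25) = 28; s(26) = 7; s(27) = 2; s(28) = 9; s(29) = 11; s(30) = 20; s(31) = 31; s(32) = 18; s(33) = 16; s(34) = 1; s(35) = 17; s(36) = 18; s(37) = 2; s(38) = 20; s(39) = 22; s(40) = 9; s(41) = 31; s(42) = 7.
Since (s(41), s(42)) = (s(1), s(2)) = (31, 7) (two consecutive terms determine the rest), the sequence is periodic with period 40.
(223 - 1) mod 40 = 22, so s(223) = s(23) = 16.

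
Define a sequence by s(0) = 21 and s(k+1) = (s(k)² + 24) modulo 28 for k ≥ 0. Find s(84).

21

We have s(0) = 21, s(1) = 17, s(2) = 5, s(3) = 21.
The sequence repeats with period 3.
So s(84) = s(0 + ((84-0) mod 3)) = s(0) = 21.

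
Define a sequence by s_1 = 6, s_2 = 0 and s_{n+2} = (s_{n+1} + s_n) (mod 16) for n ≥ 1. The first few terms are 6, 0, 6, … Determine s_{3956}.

0

Listing terms: s_1 = 6; s_2 = 0; s_3 = 6; s_4 = 6; s_5 = 12; s_6 = 2; s_7 = 14; s_8 = 0; s_9 = 14; s_{10} = 14; s_{11} = 12; s_{12} = 10; s_{13} = 6; s_{14} = 0.
The sequence repeats with period 12.
So s_{3956} = s_{1 + ((3956-1) mod 12)} = s_8 = 0.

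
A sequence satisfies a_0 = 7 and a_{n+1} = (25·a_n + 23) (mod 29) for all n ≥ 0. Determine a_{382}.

10

We have a_0 = 7,  a_1 = 24,  a_2 = 14,  a_3 = 25,  a_4 = 10,  a_5 = 12,  a_6 = 4,  a_7 = 7.
The sequence repeats with period 7.
So a_{382} = a_{0 + ((382-0) mod 7)} = a_4 = 10.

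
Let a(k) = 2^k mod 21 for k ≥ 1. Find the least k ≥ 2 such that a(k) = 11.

Computing terms: a(1) = 2; a(2) = 4; a(3) = 8; a(4) = 16; a(5) = 11; a(6) = 1; a(7) = 2.
The sequence repeats with period 6.
The value 11 first appears (with k ≥ 2) at a(5).

5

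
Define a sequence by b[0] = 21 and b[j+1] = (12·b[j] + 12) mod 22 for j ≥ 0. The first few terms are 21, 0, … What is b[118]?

b[0] = 21; b[1] = 0; b[2] = 12; b[3] = 2; b[4] = 14; b[5] = 4; b[6] = 16; b[7] = 6; b[8] = 18; b[9] = 8; b[10] = 20; b[11] = 10; b[12] = 0.
Since b[12] = b[1] = 0, the sequence is eventually periodic: after a pre-period of length 1 it cycles with period 11.
For j ≥ 1, b[j] depends only on (j - 1) mod 11. (118 - 1) mod 11 = 7, so b[118] = b[8] = 18.

18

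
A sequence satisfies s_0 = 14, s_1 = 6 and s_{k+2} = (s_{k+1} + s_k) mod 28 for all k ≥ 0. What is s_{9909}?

s_0 = 14, s_1 = 6, s_2 = 20, s_3 = 26, s_4 = 18, s_5 = 16, s_6 = 6, s_7 = 22, s_8 = 0, s_9 = 22, s_{10} = 22, s_{11} = 16, s_{12} = 10, s_{13} = 26, s_{14} = 8, s_{15} = 6, s_{16} = 14, s_{17} = 20, s_{18} = 6, s_{19} = 26, s_{20} = 4, s_{21} = 2, s_{22} = 6, s_{23} = 8, s_{24} = 14, s_{25} = 22, s_{26} = 8, s_{27} = 2, s_{28} = 10, s_{29} = 12, s_{30} = 22, s_{31} = 6, s_{32} = 0, s_{33} = 6, s_{34} = 6, s_{35} = 12, s_{36} = 18, s_{37} = 2, s_{38} = 20, s_{39} = 22, s_{40} = 14, s_{41} = 8, s_{42} = 22, s_{43} = 2, s_{44} = 24, s_{45} = 26, s_{46} = 22, s_{47} = 20, s_{48} = 14, s_{49} = 6.
Since (s_{48}, s_{49}) = (s_0, s_1) = (14, 6) (two consecutive terms determine the rest), the sequence is periodic with period 48.
So s_{9909} = s_{0 + ((9909-0) mod 48)} = s_{21} = 2.

2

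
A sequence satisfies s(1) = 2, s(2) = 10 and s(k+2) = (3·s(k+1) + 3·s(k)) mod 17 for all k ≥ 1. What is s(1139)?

2

s(1) = 2; s(2) = 10; s(3) = 2; s(4) = 2; s(5) = 12; s(6) = 8; s(7) = 9; s(8) = 0; s(9) = 10; s(10) = 13; s(11) = 1; s(12) = 8; s(13) = 10; s(14) = 3; s(15) = 5; s(16) = 7; s(17) = 2; s(18) = 10.
Since (s(17), s(18)) = (s(1), s(2)) = (2, 10) (two consecutive terms determine the rest), the sequence is periodic with period 16.
(1139 - 1) mod 16 = 2, so s(1139) = s(3) = 2.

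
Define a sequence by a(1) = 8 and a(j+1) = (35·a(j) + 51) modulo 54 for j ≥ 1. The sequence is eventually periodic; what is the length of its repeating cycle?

We have a(1) = 8,  a(2) = 7,  a(3) = 26,  a(4) = 43,  a(5) = 44,  a(6) = 25,  a(7) = 8.
Since a(7) = a(1) = 8, the sequence is periodic with period 6.

6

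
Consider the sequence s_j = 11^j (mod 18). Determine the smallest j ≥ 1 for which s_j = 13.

2

We have s_0 = 1, s_1 = 11, s_2 = 13, s_3 = 17, s_4 = 7, s_5 = 5, s_6 = 1.
Since s_6 = s_0 = 1, the sequence is periodic with period 6.
The value 13 first appears (with j ≥ 1) at s_2.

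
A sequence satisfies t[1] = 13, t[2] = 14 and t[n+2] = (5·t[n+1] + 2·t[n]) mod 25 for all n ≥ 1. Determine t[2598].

Listing terms: t[1] = 13, t[2] = 14, t[3] = 21, t[4] = 8, t[5] = 7, t[6] = 1, t[7] = 19, t[8] = 22, t[9] = 23, t[10] = 9, t[11] = 16, t[12] = 23, t[13] = 22, t[14] = 6, t[15] = 24, t[16] = 7, t[17] = 8, t[18] = 4, t[19] = 11, t[20] = 13, t[21] = 12, t[22] = 11, t[23] = 4, t[24] = 17, t[25] = 18, t[26] = 24, t[27] = 6, t[28] = 3, t[29] = 2, t[30] = 16, t[31] = 9, t[32] = 2, t[33] = 3, t[34] = 19, t[35] = 1, t[36] = 18, t[37] = 17, t[38] = 21, t[39] = 14, t[40] = 12, t[41] = 13, t[42] = 14.
The sequence repeats with period 40.
(2598 - 1) mod 40 = 37, so t[2598] = t[38] = 21.

21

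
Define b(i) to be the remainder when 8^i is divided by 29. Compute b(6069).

12

Computing terms: b(1) = 8, b(2) = 6, b(3) = 19, b(4) = 7, b(5) = 27, b(6) = 13, b(7) = 17, b(8) = 20, b(9) = 15, b(10) = 4, b(11) = 3, b(12) = 24, b(13) = 18, b(14) = 28, b(15) = 21, b(16) = 23, b(17) = 10, b(18) = 22, b(19) = 2, b(20) = 16, b(21) = 12, b(22) = 9, b(23) = 14, b(24) = 25, b(25) = 26, b(26) = 5, b(27) = 11, b(28) = 1, b(29) = 8.
The sequence repeats with period 28.
(6069 - 1) mod 28 = 20, so b(6069) = b(21) = 12.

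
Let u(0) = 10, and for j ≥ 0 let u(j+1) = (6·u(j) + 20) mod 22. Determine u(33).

u(0) = 10; u(1) = 14; u(2) = 16; u(3) = 6; u(4) = 12; u(5) = 4; u(6) = 0; u(7) = 20; u(8) = 8; u(9) = 2; u(10) = 10.
The sequence repeats with period 10.
So u(33) = u(0 + ((33-0) mod 10)) = u(3) = 6.

6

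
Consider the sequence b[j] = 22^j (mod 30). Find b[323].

28

We have b[0] = 1,  b[1] = 22,  b[2] = 4,  b[3] = 28,  b[4] = 16,  b[5] = 22.
Since b[5] = b[1] = 22, the sequence is eventually periodic: after a pre-period of length 1 it cycles with period 4.
For j ≥ 1, b[j] depends only on (j - 1) mod 4. (323 - 1) mod 4 = 2, so b[323] = b[3] = 28.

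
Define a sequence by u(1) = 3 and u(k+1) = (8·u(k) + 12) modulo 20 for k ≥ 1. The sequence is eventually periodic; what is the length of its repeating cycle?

4

Computing terms: u(1) = 3; u(2) = 16; u(3) = 0; u(4) = 12; u(5) = 8; u(6) = 16.
Since u(6) = u(2) = 16, the sequence is eventually periodic: after a pre-period of length 1 it cycles with period 4.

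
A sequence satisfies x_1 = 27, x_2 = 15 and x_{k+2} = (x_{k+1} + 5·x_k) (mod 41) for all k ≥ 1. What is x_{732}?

29

Listing terms: x_1 = 27; x_2 = 15; x_3 = 27; x_4 = 20; x_5 = 32; x_6 = 9; x_7 = 5; x_8 = 9; x_9 = 34; x_{10} = 38; x_{11} = 3; x_{12} = 29; x_{13} = 3; x_{14} = 25; x_{15} = 40; x_{16} = 1; x_{17} = 37; x_{18} = 1; x_{19} = 22; x_{20} = 27; x_{21} = 14; x_{22} = 26; x_{23} = 14; x_{24} = 21; x_{25} = 9; x_{26} = 32; x_{27} = 36; x_{28} = 32; x_{29} = 7; x_{30} = 3; x_{31} = 38; x_{32} = 12; x_{33} = 38; x_{34} = 16; x_{35} = 1; x_{36} = 40; x_{37} = 4; x_{38} = 40; x_{39} = 19; x_{40} = 14; x_{41} = 27; x_{42} = 15.
Since (x_{41}, x_{42}) = (x_1, x_2) = (27, 15) (two consecutive terms determine the rest), the sequence is periodic with period 40.
(732 - 1) mod 40 = 11, so x_{732} = x_{12} = 29.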